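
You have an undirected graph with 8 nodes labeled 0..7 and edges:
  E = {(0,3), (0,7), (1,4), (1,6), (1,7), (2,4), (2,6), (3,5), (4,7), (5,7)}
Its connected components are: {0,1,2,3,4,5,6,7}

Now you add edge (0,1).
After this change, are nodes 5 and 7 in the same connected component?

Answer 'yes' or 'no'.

Initial components: {0,1,2,3,4,5,6,7}
Adding edge (0,1): both already in same component {0,1,2,3,4,5,6,7}. No change.
New components: {0,1,2,3,4,5,6,7}
Are 5 and 7 in the same component? yes

Answer: yes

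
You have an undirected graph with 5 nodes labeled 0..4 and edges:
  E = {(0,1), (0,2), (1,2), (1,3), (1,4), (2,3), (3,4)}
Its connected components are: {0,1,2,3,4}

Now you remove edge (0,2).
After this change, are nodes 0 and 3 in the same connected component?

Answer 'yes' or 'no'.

Initial components: {0,1,2,3,4}
Removing edge (0,2): not a bridge — component count unchanged at 1.
New components: {0,1,2,3,4}
Are 0 and 3 in the same component? yes

Answer: yes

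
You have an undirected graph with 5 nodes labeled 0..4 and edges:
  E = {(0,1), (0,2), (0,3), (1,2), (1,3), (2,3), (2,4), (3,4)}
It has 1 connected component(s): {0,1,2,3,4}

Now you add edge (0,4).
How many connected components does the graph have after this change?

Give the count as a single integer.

Answer: 1

Derivation:
Initial component count: 1
Add (0,4): endpoints already in same component. Count unchanged: 1.
New component count: 1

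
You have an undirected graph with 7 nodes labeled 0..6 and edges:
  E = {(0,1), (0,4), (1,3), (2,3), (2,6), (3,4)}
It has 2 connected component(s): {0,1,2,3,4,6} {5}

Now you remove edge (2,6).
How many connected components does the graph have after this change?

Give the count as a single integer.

Initial component count: 2
Remove (2,6): it was a bridge. Count increases: 2 -> 3.
  After removal, components: {0,1,2,3,4} {5} {6}
New component count: 3

Answer: 3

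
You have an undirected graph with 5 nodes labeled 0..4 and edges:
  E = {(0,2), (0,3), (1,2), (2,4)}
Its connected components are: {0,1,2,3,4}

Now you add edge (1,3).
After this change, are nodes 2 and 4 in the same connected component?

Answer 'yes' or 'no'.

Answer: yes

Derivation:
Initial components: {0,1,2,3,4}
Adding edge (1,3): both already in same component {0,1,2,3,4}. No change.
New components: {0,1,2,3,4}
Are 2 and 4 in the same component? yes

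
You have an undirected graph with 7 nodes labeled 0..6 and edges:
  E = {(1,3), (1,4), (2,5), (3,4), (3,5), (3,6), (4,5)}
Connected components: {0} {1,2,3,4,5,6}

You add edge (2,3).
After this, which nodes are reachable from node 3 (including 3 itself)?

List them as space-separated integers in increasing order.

Answer: 1 2 3 4 5 6

Derivation:
Before: nodes reachable from 3: {1,2,3,4,5,6}
Adding (2,3): both endpoints already in same component. Reachability from 3 unchanged.
After: nodes reachable from 3: {1,2,3,4,5,6}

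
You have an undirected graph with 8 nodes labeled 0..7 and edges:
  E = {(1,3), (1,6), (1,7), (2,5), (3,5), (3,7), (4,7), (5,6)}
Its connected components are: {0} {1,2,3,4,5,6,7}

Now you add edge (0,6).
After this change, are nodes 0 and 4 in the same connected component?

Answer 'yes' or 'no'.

Answer: yes

Derivation:
Initial components: {0} {1,2,3,4,5,6,7}
Adding edge (0,6): merges {0} and {1,2,3,4,5,6,7}.
New components: {0,1,2,3,4,5,6,7}
Are 0 and 4 in the same component? yes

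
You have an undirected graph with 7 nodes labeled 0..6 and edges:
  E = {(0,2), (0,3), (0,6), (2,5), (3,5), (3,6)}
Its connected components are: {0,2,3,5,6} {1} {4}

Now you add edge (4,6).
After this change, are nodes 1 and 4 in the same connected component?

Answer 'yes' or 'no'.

Initial components: {0,2,3,5,6} {1} {4}
Adding edge (4,6): merges {4} and {0,2,3,5,6}.
New components: {0,2,3,4,5,6} {1}
Are 1 and 4 in the same component? no

Answer: no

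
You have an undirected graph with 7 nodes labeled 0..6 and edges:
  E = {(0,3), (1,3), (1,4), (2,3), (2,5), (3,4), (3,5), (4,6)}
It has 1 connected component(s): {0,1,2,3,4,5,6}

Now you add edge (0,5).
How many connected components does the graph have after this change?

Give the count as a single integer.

Answer: 1

Derivation:
Initial component count: 1
Add (0,5): endpoints already in same component. Count unchanged: 1.
New component count: 1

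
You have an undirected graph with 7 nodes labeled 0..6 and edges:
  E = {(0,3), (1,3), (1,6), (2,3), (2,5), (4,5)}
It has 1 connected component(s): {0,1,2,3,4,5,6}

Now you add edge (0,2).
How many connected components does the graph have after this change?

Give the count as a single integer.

Answer: 1

Derivation:
Initial component count: 1
Add (0,2): endpoints already in same component. Count unchanged: 1.
New component count: 1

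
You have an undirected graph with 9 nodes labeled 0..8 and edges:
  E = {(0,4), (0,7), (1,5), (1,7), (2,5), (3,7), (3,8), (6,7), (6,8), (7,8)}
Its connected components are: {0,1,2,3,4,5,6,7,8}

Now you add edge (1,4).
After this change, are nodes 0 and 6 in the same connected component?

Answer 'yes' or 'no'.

Initial components: {0,1,2,3,4,5,6,7,8}
Adding edge (1,4): both already in same component {0,1,2,3,4,5,6,7,8}. No change.
New components: {0,1,2,3,4,5,6,7,8}
Are 0 and 6 in the same component? yes

Answer: yes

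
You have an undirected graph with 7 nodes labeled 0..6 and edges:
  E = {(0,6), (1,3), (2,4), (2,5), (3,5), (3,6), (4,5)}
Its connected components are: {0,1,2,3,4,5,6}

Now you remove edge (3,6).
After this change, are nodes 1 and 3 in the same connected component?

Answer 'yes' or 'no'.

Answer: yes

Derivation:
Initial components: {0,1,2,3,4,5,6}
Removing edge (3,6): it was a bridge — component count 1 -> 2.
New components: {0,6} {1,2,3,4,5}
Are 1 and 3 in the same component? yes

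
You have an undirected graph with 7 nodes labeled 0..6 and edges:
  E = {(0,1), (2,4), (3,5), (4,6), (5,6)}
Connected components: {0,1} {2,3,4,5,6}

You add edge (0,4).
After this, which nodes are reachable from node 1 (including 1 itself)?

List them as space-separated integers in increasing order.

Before: nodes reachable from 1: {0,1}
Adding (0,4): merges 1's component with another. Reachability grows.
After: nodes reachable from 1: {0,1,2,3,4,5,6}

Answer: 0 1 2 3 4 5 6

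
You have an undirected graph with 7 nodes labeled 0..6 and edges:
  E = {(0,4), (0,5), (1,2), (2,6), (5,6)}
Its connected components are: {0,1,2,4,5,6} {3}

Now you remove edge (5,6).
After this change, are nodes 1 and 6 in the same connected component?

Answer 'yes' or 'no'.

Initial components: {0,1,2,4,5,6} {3}
Removing edge (5,6): it was a bridge — component count 2 -> 3.
New components: {0,4,5} {1,2,6} {3}
Are 1 and 6 in the same component? yes

Answer: yes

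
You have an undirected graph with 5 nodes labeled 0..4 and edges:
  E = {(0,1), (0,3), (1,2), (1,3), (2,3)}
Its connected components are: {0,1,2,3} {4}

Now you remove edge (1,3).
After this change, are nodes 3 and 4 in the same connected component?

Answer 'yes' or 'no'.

Initial components: {0,1,2,3} {4}
Removing edge (1,3): not a bridge — component count unchanged at 2.
New components: {0,1,2,3} {4}
Are 3 and 4 in the same component? no

Answer: no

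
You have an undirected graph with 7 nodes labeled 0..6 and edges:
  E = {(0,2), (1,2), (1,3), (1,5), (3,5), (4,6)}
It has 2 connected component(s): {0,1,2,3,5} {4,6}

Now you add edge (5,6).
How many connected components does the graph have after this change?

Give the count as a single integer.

Answer: 1

Derivation:
Initial component count: 2
Add (5,6): merges two components. Count decreases: 2 -> 1.
New component count: 1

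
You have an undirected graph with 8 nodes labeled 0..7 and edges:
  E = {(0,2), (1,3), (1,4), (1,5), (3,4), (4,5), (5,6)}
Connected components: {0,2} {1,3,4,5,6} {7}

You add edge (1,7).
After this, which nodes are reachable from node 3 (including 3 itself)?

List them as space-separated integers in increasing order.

Before: nodes reachable from 3: {1,3,4,5,6}
Adding (1,7): merges 3's component with another. Reachability grows.
After: nodes reachable from 3: {1,3,4,5,6,7}

Answer: 1 3 4 5 6 7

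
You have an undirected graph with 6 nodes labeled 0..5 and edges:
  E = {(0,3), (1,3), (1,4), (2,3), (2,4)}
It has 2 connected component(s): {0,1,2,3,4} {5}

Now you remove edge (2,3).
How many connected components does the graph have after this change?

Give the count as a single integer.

Answer: 2

Derivation:
Initial component count: 2
Remove (2,3): not a bridge. Count unchanged: 2.
  After removal, components: {0,1,2,3,4} {5}
New component count: 2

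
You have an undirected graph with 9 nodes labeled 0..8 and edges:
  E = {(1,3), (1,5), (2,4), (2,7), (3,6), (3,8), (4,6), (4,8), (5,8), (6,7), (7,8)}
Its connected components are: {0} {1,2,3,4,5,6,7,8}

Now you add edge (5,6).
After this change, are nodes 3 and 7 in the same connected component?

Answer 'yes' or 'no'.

Answer: yes

Derivation:
Initial components: {0} {1,2,3,4,5,6,7,8}
Adding edge (5,6): both already in same component {1,2,3,4,5,6,7,8}. No change.
New components: {0} {1,2,3,4,5,6,7,8}
Are 3 and 7 in the same component? yes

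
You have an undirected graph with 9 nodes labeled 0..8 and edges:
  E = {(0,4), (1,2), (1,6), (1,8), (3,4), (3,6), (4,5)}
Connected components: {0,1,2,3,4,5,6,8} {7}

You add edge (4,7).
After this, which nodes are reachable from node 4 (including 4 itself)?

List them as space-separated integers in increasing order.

Answer: 0 1 2 3 4 5 6 7 8

Derivation:
Before: nodes reachable from 4: {0,1,2,3,4,5,6,8}
Adding (4,7): merges 4's component with another. Reachability grows.
After: nodes reachable from 4: {0,1,2,3,4,5,6,7,8}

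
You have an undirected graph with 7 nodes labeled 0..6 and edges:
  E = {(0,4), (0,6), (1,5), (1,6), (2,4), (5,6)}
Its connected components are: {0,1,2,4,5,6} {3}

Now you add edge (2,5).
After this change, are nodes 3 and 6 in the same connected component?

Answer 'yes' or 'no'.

Initial components: {0,1,2,4,5,6} {3}
Adding edge (2,5): both already in same component {0,1,2,4,5,6}. No change.
New components: {0,1,2,4,5,6} {3}
Are 3 and 6 in the same component? no

Answer: no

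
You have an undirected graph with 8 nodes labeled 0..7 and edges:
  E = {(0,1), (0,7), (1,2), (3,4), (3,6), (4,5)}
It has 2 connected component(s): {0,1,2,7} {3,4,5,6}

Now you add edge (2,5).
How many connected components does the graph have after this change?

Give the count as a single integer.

Answer: 1

Derivation:
Initial component count: 2
Add (2,5): merges two components. Count decreases: 2 -> 1.
New component count: 1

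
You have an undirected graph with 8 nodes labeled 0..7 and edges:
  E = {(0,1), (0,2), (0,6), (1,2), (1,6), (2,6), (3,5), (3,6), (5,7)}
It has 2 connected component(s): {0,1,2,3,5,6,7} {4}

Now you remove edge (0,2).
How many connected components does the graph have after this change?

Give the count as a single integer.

Initial component count: 2
Remove (0,2): not a bridge. Count unchanged: 2.
  After removal, components: {0,1,2,3,5,6,7} {4}
New component count: 2

Answer: 2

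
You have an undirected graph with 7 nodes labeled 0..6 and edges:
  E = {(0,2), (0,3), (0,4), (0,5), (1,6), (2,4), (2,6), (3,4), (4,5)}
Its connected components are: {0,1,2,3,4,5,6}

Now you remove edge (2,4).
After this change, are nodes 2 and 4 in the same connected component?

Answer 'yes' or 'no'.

Initial components: {0,1,2,3,4,5,6}
Removing edge (2,4): not a bridge — component count unchanged at 1.
New components: {0,1,2,3,4,5,6}
Are 2 and 4 in the same component? yes

Answer: yes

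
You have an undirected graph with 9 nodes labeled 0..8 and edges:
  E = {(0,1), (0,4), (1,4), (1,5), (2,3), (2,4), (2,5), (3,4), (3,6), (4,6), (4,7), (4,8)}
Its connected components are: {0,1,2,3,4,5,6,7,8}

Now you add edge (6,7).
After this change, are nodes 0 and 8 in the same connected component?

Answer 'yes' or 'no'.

Initial components: {0,1,2,3,4,5,6,7,8}
Adding edge (6,7): both already in same component {0,1,2,3,4,5,6,7,8}. No change.
New components: {0,1,2,3,4,5,6,7,8}
Are 0 and 8 in the same component? yes

Answer: yes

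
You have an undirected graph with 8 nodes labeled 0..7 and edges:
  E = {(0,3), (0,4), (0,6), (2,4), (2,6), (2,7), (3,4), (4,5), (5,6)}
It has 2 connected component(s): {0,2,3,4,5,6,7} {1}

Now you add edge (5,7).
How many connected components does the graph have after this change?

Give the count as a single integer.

Initial component count: 2
Add (5,7): endpoints already in same component. Count unchanged: 2.
New component count: 2

Answer: 2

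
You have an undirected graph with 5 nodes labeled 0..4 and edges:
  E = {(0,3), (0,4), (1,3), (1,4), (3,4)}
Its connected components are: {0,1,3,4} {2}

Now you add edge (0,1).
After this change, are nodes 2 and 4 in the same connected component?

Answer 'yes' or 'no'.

Answer: no

Derivation:
Initial components: {0,1,3,4} {2}
Adding edge (0,1): both already in same component {0,1,3,4}. No change.
New components: {0,1,3,4} {2}
Are 2 and 4 in the same component? no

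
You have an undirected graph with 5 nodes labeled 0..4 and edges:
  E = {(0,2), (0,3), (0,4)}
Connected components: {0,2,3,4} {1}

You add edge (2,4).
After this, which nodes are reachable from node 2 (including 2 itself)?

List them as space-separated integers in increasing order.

Before: nodes reachable from 2: {0,2,3,4}
Adding (2,4): both endpoints already in same component. Reachability from 2 unchanged.
After: nodes reachable from 2: {0,2,3,4}

Answer: 0 2 3 4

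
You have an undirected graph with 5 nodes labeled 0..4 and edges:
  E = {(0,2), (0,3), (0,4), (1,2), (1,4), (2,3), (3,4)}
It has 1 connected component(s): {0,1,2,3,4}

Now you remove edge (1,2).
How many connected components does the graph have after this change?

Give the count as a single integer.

Initial component count: 1
Remove (1,2): not a bridge. Count unchanged: 1.
  After removal, components: {0,1,2,3,4}
New component count: 1

Answer: 1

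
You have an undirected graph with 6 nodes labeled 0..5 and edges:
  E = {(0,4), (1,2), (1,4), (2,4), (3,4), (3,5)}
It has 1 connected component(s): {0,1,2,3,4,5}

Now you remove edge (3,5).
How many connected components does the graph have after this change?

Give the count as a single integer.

Answer: 2

Derivation:
Initial component count: 1
Remove (3,5): it was a bridge. Count increases: 1 -> 2.
  After removal, components: {0,1,2,3,4} {5}
New component count: 2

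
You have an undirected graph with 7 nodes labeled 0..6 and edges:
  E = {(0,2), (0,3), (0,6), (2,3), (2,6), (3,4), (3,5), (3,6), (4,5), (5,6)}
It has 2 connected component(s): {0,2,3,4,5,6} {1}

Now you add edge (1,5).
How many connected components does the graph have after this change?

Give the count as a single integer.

Answer: 1

Derivation:
Initial component count: 2
Add (1,5): merges two components. Count decreases: 2 -> 1.
New component count: 1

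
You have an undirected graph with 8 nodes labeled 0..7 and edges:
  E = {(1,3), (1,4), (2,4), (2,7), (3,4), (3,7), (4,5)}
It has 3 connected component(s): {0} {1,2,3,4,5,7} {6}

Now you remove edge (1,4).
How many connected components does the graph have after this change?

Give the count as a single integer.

Answer: 3

Derivation:
Initial component count: 3
Remove (1,4): not a bridge. Count unchanged: 3.
  After removal, components: {0} {1,2,3,4,5,7} {6}
New component count: 3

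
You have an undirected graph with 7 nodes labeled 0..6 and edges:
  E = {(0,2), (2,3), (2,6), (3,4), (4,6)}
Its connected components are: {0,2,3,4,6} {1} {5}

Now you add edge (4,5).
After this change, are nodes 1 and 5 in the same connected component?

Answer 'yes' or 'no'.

Answer: no

Derivation:
Initial components: {0,2,3,4,6} {1} {5}
Adding edge (4,5): merges {0,2,3,4,6} and {5}.
New components: {0,2,3,4,5,6} {1}
Are 1 and 5 in the same component? no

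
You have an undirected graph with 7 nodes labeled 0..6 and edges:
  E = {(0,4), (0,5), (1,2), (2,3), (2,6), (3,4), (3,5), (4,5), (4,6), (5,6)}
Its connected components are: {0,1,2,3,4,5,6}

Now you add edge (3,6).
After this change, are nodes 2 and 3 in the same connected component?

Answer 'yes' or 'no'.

Answer: yes

Derivation:
Initial components: {0,1,2,3,4,5,6}
Adding edge (3,6): both already in same component {0,1,2,3,4,5,6}. No change.
New components: {0,1,2,3,4,5,6}
Are 2 and 3 in the same component? yes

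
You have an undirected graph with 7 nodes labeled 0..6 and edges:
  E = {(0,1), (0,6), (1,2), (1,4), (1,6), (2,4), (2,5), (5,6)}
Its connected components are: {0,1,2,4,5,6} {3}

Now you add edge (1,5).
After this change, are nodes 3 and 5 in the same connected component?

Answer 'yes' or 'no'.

Initial components: {0,1,2,4,5,6} {3}
Adding edge (1,5): both already in same component {0,1,2,4,5,6}. No change.
New components: {0,1,2,4,5,6} {3}
Are 3 and 5 in the same component? no

Answer: no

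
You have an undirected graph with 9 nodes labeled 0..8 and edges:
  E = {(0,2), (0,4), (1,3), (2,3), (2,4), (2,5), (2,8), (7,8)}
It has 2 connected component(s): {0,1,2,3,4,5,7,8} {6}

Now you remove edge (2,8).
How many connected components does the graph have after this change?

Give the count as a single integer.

Answer: 3

Derivation:
Initial component count: 2
Remove (2,8): it was a bridge. Count increases: 2 -> 3.
  After removal, components: {0,1,2,3,4,5} {6} {7,8}
New component count: 3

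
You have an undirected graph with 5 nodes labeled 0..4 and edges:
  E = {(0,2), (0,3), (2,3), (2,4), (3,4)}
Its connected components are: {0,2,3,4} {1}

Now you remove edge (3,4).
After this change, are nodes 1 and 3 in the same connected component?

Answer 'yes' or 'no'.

Initial components: {0,2,3,4} {1}
Removing edge (3,4): not a bridge — component count unchanged at 2.
New components: {0,2,3,4} {1}
Are 1 and 3 in the same component? no

Answer: no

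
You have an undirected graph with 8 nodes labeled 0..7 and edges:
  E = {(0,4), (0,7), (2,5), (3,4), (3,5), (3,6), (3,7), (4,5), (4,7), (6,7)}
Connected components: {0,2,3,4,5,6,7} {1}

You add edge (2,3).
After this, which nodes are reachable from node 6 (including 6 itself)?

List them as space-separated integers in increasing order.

Answer: 0 2 3 4 5 6 7

Derivation:
Before: nodes reachable from 6: {0,2,3,4,5,6,7}
Adding (2,3): both endpoints already in same component. Reachability from 6 unchanged.
After: nodes reachable from 6: {0,2,3,4,5,6,7}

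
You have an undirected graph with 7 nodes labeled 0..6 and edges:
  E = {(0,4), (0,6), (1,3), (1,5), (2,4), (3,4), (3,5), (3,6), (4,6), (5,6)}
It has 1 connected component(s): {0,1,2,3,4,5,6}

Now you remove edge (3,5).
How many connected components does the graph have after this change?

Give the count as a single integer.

Answer: 1

Derivation:
Initial component count: 1
Remove (3,5): not a bridge. Count unchanged: 1.
  After removal, components: {0,1,2,3,4,5,6}
New component count: 1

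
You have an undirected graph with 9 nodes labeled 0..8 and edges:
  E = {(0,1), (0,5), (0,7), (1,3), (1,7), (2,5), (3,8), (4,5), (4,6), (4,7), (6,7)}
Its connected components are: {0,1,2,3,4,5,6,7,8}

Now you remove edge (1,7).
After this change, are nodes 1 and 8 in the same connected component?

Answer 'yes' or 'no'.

Answer: yes

Derivation:
Initial components: {0,1,2,3,4,5,6,7,8}
Removing edge (1,7): not a bridge — component count unchanged at 1.
New components: {0,1,2,3,4,5,6,7,8}
Are 1 and 8 in the same component? yes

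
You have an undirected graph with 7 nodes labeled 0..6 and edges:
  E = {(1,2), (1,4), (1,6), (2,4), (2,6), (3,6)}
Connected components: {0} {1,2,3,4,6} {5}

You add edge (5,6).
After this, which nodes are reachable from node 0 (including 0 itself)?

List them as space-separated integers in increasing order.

Answer: 0

Derivation:
Before: nodes reachable from 0: {0}
Adding (5,6): merges two components, but neither contains 0. Reachability from 0 unchanged.
After: nodes reachable from 0: {0}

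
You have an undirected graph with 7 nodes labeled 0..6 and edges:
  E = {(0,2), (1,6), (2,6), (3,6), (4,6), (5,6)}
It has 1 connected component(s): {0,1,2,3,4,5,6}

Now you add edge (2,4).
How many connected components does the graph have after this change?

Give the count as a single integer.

Initial component count: 1
Add (2,4): endpoints already in same component. Count unchanged: 1.
New component count: 1

Answer: 1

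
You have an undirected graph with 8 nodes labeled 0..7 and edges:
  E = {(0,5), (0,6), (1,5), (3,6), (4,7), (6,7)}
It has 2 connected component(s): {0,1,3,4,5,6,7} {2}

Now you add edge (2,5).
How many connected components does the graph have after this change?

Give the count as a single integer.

Answer: 1

Derivation:
Initial component count: 2
Add (2,5): merges two components. Count decreases: 2 -> 1.
New component count: 1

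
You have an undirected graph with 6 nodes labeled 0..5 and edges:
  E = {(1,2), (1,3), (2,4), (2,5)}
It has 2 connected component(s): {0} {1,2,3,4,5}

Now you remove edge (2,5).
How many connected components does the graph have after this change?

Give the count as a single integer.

Initial component count: 2
Remove (2,5): it was a bridge. Count increases: 2 -> 3.
  After removal, components: {0} {1,2,3,4} {5}
New component count: 3

Answer: 3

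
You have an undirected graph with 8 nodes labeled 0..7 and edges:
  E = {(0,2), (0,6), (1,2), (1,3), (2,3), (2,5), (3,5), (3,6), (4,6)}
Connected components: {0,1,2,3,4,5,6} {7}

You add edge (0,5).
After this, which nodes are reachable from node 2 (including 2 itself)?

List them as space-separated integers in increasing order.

Answer: 0 1 2 3 4 5 6

Derivation:
Before: nodes reachable from 2: {0,1,2,3,4,5,6}
Adding (0,5): both endpoints already in same component. Reachability from 2 unchanged.
After: nodes reachable from 2: {0,1,2,3,4,5,6}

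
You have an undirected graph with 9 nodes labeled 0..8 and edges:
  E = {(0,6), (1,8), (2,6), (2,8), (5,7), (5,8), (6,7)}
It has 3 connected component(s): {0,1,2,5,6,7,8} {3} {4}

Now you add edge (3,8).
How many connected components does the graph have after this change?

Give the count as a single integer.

Initial component count: 3
Add (3,8): merges two components. Count decreases: 3 -> 2.
New component count: 2

Answer: 2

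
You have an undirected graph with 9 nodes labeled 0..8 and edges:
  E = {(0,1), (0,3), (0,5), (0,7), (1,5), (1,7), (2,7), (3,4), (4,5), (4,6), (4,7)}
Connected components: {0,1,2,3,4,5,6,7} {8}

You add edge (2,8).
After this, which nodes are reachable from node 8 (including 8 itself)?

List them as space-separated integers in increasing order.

Answer: 0 1 2 3 4 5 6 7 8

Derivation:
Before: nodes reachable from 8: {8}
Adding (2,8): merges 8's component with another. Reachability grows.
After: nodes reachable from 8: {0,1,2,3,4,5,6,7,8}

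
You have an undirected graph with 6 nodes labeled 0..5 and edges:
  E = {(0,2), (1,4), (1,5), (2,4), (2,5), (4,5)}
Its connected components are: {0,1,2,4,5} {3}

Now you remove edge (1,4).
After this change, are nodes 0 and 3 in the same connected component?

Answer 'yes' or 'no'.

Answer: no

Derivation:
Initial components: {0,1,2,4,5} {3}
Removing edge (1,4): not a bridge — component count unchanged at 2.
New components: {0,1,2,4,5} {3}
Are 0 and 3 in the same component? no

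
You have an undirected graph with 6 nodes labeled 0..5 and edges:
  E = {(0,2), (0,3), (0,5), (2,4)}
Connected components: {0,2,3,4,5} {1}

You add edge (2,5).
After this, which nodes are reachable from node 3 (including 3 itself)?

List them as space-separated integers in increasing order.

Before: nodes reachable from 3: {0,2,3,4,5}
Adding (2,5): both endpoints already in same component. Reachability from 3 unchanged.
After: nodes reachable from 3: {0,2,3,4,5}

Answer: 0 2 3 4 5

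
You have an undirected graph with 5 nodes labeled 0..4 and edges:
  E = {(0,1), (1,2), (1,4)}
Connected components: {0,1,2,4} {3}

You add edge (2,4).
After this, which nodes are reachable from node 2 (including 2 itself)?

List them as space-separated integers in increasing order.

Answer: 0 1 2 4

Derivation:
Before: nodes reachable from 2: {0,1,2,4}
Adding (2,4): both endpoints already in same component. Reachability from 2 unchanged.
After: nodes reachable from 2: {0,1,2,4}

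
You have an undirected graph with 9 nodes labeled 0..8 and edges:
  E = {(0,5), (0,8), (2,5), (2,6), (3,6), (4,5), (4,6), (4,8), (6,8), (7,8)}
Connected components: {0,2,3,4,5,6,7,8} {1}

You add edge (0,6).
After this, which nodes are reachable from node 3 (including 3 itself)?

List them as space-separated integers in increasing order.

Before: nodes reachable from 3: {0,2,3,4,5,6,7,8}
Adding (0,6): both endpoints already in same component. Reachability from 3 unchanged.
After: nodes reachable from 3: {0,2,3,4,5,6,7,8}

Answer: 0 2 3 4 5 6 7 8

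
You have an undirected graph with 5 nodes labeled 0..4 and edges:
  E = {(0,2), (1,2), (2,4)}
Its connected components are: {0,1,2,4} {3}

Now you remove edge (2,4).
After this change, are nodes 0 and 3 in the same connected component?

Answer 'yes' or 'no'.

Answer: no

Derivation:
Initial components: {0,1,2,4} {3}
Removing edge (2,4): it was a bridge — component count 2 -> 3.
New components: {0,1,2} {3} {4}
Are 0 and 3 in the same component? no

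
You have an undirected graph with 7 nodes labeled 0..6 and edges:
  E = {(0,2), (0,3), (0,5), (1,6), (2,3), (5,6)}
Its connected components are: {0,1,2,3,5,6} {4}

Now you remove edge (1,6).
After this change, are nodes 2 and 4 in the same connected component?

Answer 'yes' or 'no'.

Answer: no

Derivation:
Initial components: {0,1,2,3,5,6} {4}
Removing edge (1,6): it was a bridge — component count 2 -> 3.
New components: {0,2,3,5,6} {1} {4}
Are 2 and 4 in the same component? no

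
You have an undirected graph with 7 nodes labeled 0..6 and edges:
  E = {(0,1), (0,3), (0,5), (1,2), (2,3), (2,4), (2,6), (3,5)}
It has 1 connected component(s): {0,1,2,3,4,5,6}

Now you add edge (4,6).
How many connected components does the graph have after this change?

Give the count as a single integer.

Answer: 1

Derivation:
Initial component count: 1
Add (4,6): endpoints already in same component. Count unchanged: 1.
New component count: 1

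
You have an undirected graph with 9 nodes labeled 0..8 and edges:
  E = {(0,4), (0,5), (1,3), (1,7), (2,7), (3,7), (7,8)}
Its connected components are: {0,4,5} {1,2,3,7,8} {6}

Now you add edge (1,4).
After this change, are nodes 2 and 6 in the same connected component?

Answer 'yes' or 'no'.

Answer: no

Derivation:
Initial components: {0,4,5} {1,2,3,7,8} {6}
Adding edge (1,4): merges {1,2,3,7,8} and {0,4,5}.
New components: {0,1,2,3,4,5,7,8} {6}
Are 2 and 6 in the same component? no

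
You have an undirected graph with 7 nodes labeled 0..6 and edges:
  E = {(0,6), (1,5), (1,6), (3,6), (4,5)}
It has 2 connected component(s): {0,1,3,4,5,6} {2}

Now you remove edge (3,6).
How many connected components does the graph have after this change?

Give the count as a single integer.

Answer: 3

Derivation:
Initial component count: 2
Remove (3,6): it was a bridge. Count increases: 2 -> 3.
  After removal, components: {0,1,4,5,6} {2} {3}
New component count: 3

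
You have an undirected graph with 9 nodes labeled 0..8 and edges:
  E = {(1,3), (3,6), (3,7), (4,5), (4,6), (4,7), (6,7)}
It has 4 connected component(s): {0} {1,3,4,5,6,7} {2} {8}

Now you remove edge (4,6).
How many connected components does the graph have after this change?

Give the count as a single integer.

Initial component count: 4
Remove (4,6): not a bridge. Count unchanged: 4.
  After removal, components: {0} {1,3,4,5,6,7} {2} {8}
New component count: 4

Answer: 4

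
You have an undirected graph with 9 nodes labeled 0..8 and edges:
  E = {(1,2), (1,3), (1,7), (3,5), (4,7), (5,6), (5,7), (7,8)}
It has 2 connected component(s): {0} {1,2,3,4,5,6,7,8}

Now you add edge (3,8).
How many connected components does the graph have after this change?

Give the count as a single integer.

Answer: 2

Derivation:
Initial component count: 2
Add (3,8): endpoints already in same component. Count unchanged: 2.
New component count: 2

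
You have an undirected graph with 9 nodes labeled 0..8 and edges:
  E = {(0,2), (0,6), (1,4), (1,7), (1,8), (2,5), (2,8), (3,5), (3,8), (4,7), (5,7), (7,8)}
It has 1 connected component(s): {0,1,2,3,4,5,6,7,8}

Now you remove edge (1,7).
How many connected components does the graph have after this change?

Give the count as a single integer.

Initial component count: 1
Remove (1,7): not a bridge. Count unchanged: 1.
  After removal, components: {0,1,2,3,4,5,6,7,8}
New component count: 1

Answer: 1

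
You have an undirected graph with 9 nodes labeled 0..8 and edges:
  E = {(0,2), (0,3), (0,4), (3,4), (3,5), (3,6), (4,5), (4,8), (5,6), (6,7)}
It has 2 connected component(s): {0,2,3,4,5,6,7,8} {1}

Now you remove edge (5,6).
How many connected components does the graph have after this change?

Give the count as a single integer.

Initial component count: 2
Remove (5,6): not a bridge. Count unchanged: 2.
  After removal, components: {0,2,3,4,5,6,7,8} {1}
New component count: 2

Answer: 2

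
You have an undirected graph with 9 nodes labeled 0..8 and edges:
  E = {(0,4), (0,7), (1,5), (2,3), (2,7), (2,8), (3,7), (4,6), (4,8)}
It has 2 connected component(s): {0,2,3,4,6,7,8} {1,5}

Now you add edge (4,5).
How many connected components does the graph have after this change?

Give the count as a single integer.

Answer: 1

Derivation:
Initial component count: 2
Add (4,5): merges two components. Count decreases: 2 -> 1.
New component count: 1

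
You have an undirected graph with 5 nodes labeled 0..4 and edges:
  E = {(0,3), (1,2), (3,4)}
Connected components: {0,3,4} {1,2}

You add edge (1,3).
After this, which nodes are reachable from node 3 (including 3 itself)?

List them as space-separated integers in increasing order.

Answer: 0 1 2 3 4

Derivation:
Before: nodes reachable from 3: {0,3,4}
Adding (1,3): merges 3's component with another. Reachability grows.
After: nodes reachable from 3: {0,1,2,3,4}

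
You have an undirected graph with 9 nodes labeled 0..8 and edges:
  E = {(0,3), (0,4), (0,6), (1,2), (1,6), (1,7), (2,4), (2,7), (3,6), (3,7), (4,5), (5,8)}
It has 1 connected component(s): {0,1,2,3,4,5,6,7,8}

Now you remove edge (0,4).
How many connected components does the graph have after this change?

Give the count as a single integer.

Initial component count: 1
Remove (0,4): not a bridge. Count unchanged: 1.
  After removal, components: {0,1,2,3,4,5,6,7,8}
New component count: 1

Answer: 1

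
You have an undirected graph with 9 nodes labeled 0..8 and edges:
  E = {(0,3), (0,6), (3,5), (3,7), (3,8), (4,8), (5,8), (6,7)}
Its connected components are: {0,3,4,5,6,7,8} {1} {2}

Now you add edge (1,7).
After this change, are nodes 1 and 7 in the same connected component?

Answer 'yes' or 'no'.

Answer: yes

Derivation:
Initial components: {0,3,4,5,6,7,8} {1} {2}
Adding edge (1,7): merges {1} and {0,3,4,5,6,7,8}.
New components: {0,1,3,4,5,6,7,8} {2}
Are 1 and 7 in the same component? yes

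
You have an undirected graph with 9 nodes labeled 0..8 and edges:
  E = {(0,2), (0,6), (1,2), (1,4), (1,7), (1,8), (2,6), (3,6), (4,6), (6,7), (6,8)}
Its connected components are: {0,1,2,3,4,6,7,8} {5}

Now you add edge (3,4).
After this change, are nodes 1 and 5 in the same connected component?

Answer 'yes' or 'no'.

Answer: no

Derivation:
Initial components: {0,1,2,3,4,6,7,8} {5}
Adding edge (3,4): both already in same component {0,1,2,3,4,6,7,8}. No change.
New components: {0,1,2,3,4,6,7,8} {5}
Are 1 and 5 in the same component? no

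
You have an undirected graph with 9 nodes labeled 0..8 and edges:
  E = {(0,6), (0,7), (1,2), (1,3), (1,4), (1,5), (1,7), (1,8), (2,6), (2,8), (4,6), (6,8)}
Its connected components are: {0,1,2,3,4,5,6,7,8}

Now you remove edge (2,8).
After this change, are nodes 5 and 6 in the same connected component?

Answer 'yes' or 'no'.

Initial components: {0,1,2,3,4,5,6,7,8}
Removing edge (2,8): not a bridge — component count unchanged at 1.
New components: {0,1,2,3,4,5,6,7,8}
Are 5 and 6 in the same component? yes

Answer: yes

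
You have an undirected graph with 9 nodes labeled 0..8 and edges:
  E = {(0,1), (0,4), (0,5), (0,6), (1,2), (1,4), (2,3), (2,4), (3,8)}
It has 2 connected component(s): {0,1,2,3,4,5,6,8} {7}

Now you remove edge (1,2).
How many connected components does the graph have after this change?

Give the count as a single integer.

Initial component count: 2
Remove (1,2): not a bridge. Count unchanged: 2.
  After removal, components: {0,1,2,3,4,5,6,8} {7}
New component count: 2

Answer: 2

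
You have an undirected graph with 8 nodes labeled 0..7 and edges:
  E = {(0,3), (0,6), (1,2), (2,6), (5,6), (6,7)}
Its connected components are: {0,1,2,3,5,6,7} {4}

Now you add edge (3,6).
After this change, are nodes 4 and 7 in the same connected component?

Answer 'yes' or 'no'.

Answer: no

Derivation:
Initial components: {0,1,2,3,5,6,7} {4}
Adding edge (3,6): both already in same component {0,1,2,3,5,6,7}. No change.
New components: {0,1,2,3,5,6,7} {4}
Are 4 and 7 in the same component? no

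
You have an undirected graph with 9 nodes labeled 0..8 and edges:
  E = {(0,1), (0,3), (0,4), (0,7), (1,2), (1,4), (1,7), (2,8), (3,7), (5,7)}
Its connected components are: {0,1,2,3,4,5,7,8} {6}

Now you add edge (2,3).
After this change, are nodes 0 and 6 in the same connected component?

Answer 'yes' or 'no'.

Answer: no

Derivation:
Initial components: {0,1,2,3,4,5,7,8} {6}
Adding edge (2,3): both already in same component {0,1,2,3,4,5,7,8}. No change.
New components: {0,1,2,3,4,5,7,8} {6}
Are 0 and 6 in the same component? no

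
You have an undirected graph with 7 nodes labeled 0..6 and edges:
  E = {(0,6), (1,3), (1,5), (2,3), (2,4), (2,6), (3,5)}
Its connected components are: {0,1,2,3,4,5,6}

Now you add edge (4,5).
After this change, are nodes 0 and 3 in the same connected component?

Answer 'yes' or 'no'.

Answer: yes

Derivation:
Initial components: {0,1,2,3,4,5,6}
Adding edge (4,5): both already in same component {0,1,2,3,4,5,6}. No change.
New components: {0,1,2,3,4,5,6}
Are 0 and 3 in the same component? yes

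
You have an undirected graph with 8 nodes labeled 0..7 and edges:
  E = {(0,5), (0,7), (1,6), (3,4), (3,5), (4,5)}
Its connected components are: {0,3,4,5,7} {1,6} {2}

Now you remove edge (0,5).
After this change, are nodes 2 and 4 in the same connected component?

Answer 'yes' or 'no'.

Answer: no

Derivation:
Initial components: {0,3,4,5,7} {1,6} {2}
Removing edge (0,5): it was a bridge — component count 3 -> 4.
New components: {0,7} {1,6} {2} {3,4,5}
Are 2 and 4 in the same component? no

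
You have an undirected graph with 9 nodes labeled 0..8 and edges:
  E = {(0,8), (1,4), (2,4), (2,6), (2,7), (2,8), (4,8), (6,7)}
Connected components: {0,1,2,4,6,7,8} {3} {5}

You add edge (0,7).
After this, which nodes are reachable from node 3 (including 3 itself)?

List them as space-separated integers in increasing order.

Before: nodes reachable from 3: {3}
Adding (0,7): both endpoints already in same component. Reachability from 3 unchanged.
After: nodes reachable from 3: {3}

Answer: 3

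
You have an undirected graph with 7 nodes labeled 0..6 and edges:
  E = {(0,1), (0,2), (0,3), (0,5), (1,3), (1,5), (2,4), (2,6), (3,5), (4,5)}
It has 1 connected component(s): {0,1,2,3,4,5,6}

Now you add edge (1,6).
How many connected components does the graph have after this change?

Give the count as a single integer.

Initial component count: 1
Add (1,6): endpoints already in same component. Count unchanged: 1.
New component count: 1

Answer: 1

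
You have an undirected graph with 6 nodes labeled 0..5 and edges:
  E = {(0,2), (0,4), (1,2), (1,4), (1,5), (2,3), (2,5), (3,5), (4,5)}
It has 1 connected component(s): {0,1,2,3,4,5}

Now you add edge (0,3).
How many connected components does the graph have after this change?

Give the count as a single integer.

Answer: 1

Derivation:
Initial component count: 1
Add (0,3): endpoints already in same component. Count unchanged: 1.
New component count: 1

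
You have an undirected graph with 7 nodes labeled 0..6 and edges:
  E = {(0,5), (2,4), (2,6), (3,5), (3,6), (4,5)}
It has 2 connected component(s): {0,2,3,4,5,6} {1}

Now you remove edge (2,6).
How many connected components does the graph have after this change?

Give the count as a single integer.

Initial component count: 2
Remove (2,6): not a bridge. Count unchanged: 2.
  After removal, components: {0,2,3,4,5,6} {1}
New component count: 2

Answer: 2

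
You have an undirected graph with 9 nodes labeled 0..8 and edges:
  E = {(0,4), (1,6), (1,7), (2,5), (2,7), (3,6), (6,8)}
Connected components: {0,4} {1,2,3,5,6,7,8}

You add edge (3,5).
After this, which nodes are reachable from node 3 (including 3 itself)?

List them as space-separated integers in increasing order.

Before: nodes reachable from 3: {1,2,3,5,6,7,8}
Adding (3,5): both endpoints already in same component. Reachability from 3 unchanged.
After: nodes reachable from 3: {1,2,3,5,6,7,8}

Answer: 1 2 3 5 6 7 8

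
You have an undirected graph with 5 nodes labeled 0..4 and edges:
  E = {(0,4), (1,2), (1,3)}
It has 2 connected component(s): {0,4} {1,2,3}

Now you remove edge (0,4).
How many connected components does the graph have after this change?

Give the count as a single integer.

Initial component count: 2
Remove (0,4): it was a bridge. Count increases: 2 -> 3.
  After removal, components: {0} {1,2,3} {4}
New component count: 3

Answer: 3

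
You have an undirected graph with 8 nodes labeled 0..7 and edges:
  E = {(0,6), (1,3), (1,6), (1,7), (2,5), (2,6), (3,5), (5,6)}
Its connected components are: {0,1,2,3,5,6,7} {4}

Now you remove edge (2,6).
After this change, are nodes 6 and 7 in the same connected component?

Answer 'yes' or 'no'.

Answer: yes

Derivation:
Initial components: {0,1,2,3,5,6,7} {4}
Removing edge (2,6): not a bridge — component count unchanged at 2.
New components: {0,1,2,3,5,6,7} {4}
Are 6 and 7 in the same component? yes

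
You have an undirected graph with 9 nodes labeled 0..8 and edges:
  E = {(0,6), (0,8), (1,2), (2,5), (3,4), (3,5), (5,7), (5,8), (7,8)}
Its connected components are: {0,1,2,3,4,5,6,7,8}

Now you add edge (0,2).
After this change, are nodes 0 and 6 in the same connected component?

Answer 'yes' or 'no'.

Initial components: {0,1,2,3,4,5,6,7,8}
Adding edge (0,2): both already in same component {0,1,2,3,4,5,6,7,8}. No change.
New components: {0,1,2,3,4,5,6,7,8}
Are 0 and 6 in the same component? yes

Answer: yes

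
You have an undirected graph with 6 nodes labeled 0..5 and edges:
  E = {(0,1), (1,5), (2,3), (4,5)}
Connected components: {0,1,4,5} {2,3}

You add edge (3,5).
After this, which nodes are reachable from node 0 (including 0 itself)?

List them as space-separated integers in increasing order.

Before: nodes reachable from 0: {0,1,4,5}
Adding (3,5): merges 0's component with another. Reachability grows.
After: nodes reachable from 0: {0,1,2,3,4,5}

Answer: 0 1 2 3 4 5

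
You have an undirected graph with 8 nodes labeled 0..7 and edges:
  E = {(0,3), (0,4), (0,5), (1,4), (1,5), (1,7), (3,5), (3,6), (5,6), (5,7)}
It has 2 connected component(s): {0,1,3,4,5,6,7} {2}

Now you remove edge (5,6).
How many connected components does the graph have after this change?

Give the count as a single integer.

Answer: 2

Derivation:
Initial component count: 2
Remove (5,6): not a bridge. Count unchanged: 2.
  After removal, components: {0,1,3,4,5,6,7} {2}
New component count: 2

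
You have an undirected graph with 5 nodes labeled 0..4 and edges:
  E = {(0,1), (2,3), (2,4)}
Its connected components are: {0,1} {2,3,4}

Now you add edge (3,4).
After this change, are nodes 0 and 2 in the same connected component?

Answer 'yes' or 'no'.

Initial components: {0,1} {2,3,4}
Adding edge (3,4): both already in same component {2,3,4}. No change.
New components: {0,1} {2,3,4}
Are 0 and 2 in the same component? no

Answer: no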